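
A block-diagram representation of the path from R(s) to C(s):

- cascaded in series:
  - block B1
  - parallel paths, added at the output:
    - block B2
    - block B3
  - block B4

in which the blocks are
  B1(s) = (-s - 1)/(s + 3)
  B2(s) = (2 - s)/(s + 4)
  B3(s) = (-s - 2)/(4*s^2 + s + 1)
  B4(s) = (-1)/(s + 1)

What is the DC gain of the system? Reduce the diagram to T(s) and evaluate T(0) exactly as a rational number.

Step 1: sum the parallel branches B2, B3 gives (-4*s^3 + 6*s^2 - 5*s - 6)/(4*s^3 + 17*s^2 + 5*s + 4)
Step 2: series reduction of B1, (B2+B3), B4 gives (-4*s^3 + 6*s^2 - 5*s - 6)/(4*s^4 + 29*s^3 + 56*s^2 + 19*s + 12)
Evaluating the step-2 result (the overall T(s)) at s = 0 gives T(0) = -6/12 = -1/2.

Answer: -1/2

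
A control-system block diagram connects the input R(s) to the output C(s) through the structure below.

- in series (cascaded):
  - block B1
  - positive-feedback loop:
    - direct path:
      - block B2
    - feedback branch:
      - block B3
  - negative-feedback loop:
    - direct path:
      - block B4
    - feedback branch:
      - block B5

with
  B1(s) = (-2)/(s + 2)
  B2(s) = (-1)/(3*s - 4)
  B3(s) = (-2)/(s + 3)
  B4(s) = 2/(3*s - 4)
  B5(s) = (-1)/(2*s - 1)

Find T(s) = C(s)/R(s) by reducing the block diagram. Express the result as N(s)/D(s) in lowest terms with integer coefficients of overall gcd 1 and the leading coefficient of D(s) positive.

Step 1: reduce the feedback loop with forward B2 and return B3; result (-s - 3)/(3*s^2 + 5*s - 14)
Step 2: apply the feedback formula to B4, B5; result (4*s - 2)/(6*s^2 - 11*s + 2)
Step 3: reduce the series chain B1, [B2/(1-B2*B3)], [B4/(1+B4*B5)], which is the overall transfer function T(s) = C(s)/R(s) in lowest terms

Answer: (8*s^2 + 20*s - 12)/(18*s^5 + 33*s^4 - 139*s^3 - 102*s^2 + 300*s - 56)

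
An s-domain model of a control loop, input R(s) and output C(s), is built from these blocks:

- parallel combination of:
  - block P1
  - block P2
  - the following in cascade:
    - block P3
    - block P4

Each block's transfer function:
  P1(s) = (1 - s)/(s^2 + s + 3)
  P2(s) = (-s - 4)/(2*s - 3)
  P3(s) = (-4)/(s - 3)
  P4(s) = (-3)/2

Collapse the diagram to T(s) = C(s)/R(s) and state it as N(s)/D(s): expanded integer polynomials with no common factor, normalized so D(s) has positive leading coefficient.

First reduce the diagram to T(s).

Step 1: cascade P3, P4: 6/(s - 3)
Step 2: sum the parallel branches P1, P2, (P3*P4) - this is the overall T(s), already in the required normalized form

Answer: (-s^4 + 8*s^3 + 13*s^2 + 9*s - 9)/(2*s^4 - 7*s^3 + 6*s^2 - 18*s + 27)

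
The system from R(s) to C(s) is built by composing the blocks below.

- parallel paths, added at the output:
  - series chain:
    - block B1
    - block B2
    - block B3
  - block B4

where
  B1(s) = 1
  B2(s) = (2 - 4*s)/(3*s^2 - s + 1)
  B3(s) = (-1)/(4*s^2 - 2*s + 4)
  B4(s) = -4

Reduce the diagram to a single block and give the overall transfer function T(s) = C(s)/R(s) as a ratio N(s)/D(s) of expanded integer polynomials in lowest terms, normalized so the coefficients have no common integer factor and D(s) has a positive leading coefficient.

Step 1 - reduce the series chain B1, B2, B3 = (2*s - 1)/(6*s^4 - 5*s^3 + 9*s^2 - 3*s + 2)
Step 2 - parallel reduction of (B1*B2*B3), B4: this yields T(s), and no further normalization is needed

Hence the answer: (-24*s^4 + 20*s^3 - 36*s^2 + 14*s - 9)/(6*s^4 - 5*s^3 + 9*s^2 - 3*s + 2)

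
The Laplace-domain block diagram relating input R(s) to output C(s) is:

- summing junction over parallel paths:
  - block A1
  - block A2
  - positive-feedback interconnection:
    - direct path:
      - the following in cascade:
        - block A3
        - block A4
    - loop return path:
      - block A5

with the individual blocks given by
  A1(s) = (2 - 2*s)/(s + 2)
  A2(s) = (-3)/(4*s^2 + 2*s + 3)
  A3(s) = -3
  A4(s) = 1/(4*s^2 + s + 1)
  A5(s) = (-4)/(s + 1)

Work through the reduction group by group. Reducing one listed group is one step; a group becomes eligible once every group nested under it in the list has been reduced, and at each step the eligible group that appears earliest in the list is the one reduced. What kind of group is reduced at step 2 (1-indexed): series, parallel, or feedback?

Step 1. combine A3, A4 in series
Step 2. reduce the feedback loop with forward (A3*A4) and return A5
Step 3. add A1, A2, [(A3*A4)/(1-(A3*A4)*A5)] (parallel)
At step 2 the group reduced is feedback.

Hence the answer: feedback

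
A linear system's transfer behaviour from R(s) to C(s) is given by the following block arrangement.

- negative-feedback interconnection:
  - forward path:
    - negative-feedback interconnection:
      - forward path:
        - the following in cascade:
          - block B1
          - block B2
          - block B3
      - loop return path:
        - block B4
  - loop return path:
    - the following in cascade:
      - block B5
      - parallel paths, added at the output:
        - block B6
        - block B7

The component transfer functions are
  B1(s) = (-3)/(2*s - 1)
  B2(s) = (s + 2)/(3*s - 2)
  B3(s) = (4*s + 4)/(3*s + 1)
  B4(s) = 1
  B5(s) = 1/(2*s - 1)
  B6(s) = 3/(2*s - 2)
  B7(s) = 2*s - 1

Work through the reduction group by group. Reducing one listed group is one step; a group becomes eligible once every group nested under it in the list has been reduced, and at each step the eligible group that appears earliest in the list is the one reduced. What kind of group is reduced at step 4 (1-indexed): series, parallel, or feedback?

Answer: series

Working:
[1] series reduction of B1, B2, B3
[2] reduce the feedback loop with forward (B1*B2*B3) and return B4
[3] reduce the parallel group B6, B7
[4] reduce the series chain B5, (B6+B7)
[5] apply the feedback formula to [(B1*B2*B3)/(1+(B1*B2*B3)*B4)], (B5*(B6+B7))
The group at step 4 is a series group.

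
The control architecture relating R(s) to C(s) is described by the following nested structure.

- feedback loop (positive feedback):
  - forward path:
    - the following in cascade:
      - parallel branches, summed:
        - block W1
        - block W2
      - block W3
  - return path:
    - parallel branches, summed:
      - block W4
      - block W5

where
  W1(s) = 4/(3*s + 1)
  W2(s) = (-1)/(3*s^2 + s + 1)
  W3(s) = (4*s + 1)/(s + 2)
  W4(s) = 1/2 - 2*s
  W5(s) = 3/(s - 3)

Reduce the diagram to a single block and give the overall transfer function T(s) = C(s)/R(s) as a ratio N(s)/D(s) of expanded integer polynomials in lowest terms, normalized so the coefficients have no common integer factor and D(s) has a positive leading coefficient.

Reducing step by step:

Step 1. combine W1, W2 in parallel -> (12*s^2 + s + 3)/(9*s^3 + 6*s^2 + 4*s + 1)
Step 2. combine (W1+W2), W3 in series -> (48*s^3 + 16*s^2 + 13*s + 3)/(9*s^4 + 24*s^3 + 16*s^2 + 9*s + 2)
Step 3. sum the parallel branches W4, W5 -> (-4*s^2 + 13*s + 3)/(2*s - 6)
Step 4. collapse the loop (((W1+W2)*W3) forward, (W4+W5) return), which is the overall transfer function T(s) = C(s)/R(s) in lowest terms

Answer: (96*s^4 - 256*s^3 - 70*s^2 - 72*s - 18)/(210*s^5 - 566*s^4 - 412*s^3 - 283*s^2 - 128*s - 21)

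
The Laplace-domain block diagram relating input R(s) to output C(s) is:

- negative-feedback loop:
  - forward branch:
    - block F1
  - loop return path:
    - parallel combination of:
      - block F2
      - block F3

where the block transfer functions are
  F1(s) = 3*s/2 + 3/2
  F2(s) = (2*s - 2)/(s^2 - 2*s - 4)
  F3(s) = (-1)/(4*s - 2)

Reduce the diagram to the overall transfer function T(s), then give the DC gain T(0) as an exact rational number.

1. add F2, F3 (parallel): (7*s^2 - 10*s + 8)/(4*s^3 - 10*s^2 - 12*s + 8)
2. apply the feedback formula to F1, (F2+F3): (12*s^4 - 18*s^3 - 66*s^2 - 12*s + 24)/(29*s^3 - 29*s^2 - 30*s + 40)
That last expression is T(s); at s = 0 only the constant terms survive, so T(0) = 24/40 = 3/5.

Therefore the answer is 3/5.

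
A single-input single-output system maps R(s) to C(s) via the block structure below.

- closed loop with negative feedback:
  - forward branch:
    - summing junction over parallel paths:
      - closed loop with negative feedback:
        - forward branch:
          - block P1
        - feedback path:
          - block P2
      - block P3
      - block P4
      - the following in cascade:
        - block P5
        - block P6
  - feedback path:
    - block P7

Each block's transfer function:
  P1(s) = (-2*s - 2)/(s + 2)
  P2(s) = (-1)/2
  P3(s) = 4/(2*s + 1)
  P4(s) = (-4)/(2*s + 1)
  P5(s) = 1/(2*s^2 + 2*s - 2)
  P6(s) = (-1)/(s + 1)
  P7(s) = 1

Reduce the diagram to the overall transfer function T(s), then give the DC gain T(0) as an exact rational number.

Step 1. feedback reduction of P1, P2, giving (-2*s - 2)/(2*s + 3)
Step 2. multiply P5, P6 (series), giving (-1)/(2*s^3 + 4*s^2 - 2)
Step 3. sum the parallel branches [P1/(1+P1*P2)], P3, P4, (P5*P6), giving (-4*s^4 - 12*s^3 - 8*s^2 + 2*s + 1)/(4*s^4 + 14*s^3 + 12*s^2 - 4*s - 6)
Step 4. close the feedback loop around ([P1/(1+P1*P2)]+P3+P4+(P5*P6)), P7, giving (-4*s^4 - 12*s^3 - 8*s^2 + 2*s + 1)/(2*s^3 + 4*s^2 - 2*s - 5)
That last expression is T(s); at s = 0 only the constant terms survive, so T(0) = 1/(-5) = -1/5.

Hence the answer: -1/5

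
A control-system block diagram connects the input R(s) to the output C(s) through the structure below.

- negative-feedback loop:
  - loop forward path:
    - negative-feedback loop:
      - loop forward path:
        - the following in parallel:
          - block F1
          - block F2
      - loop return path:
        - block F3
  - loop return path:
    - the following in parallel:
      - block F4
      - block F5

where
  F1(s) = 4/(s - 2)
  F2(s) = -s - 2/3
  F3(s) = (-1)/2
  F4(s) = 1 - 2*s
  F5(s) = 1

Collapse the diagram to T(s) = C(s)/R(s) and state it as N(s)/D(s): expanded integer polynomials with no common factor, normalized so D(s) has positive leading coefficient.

Answer: (-6*s^2 + 8*s + 32)/(12*s^3 - 25*s^2 - 46*s + 36)

Working:
(1) reduce the parallel group F1, F2; result (-3*s^2 + 4*s + 16)/(3*s - 6)
(2) apply the feedback formula to (F1+F2), F3; result (-6*s^2 + 8*s + 32)/(3*s^2 + 2*s - 28)
(3) sum the parallel branches F4, F5; result 2 - 2*s
(4) collapse the loop ([(F1+F2)/(1+(F1+F2)*F3)] forward, (F4+F5) return) - this is the overall T(s), already in the required normalized form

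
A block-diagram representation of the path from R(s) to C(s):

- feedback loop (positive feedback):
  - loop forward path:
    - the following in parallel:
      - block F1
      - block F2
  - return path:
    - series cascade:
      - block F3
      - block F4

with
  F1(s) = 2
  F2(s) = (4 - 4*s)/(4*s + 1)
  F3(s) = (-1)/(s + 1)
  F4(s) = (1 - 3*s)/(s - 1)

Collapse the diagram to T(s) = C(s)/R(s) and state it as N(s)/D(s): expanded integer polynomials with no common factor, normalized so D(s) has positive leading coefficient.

First reduce the diagram to T(s).

(1) sum the parallel branches F1, F2: (4*s + 6)/(4*s + 1)
(2) series reduction of F3, F4: (3*s - 1)/(s^2 - 1)
(3) apply the feedback formula to (F1+F2), (F3*F4); the result is T(s) itself (integer coefficients, no common factor, positive leading denominator coefficient)

Answer: (4*s^3 + 6*s^2 - 4*s - 6)/(4*s^3 - 11*s^2 - 18*s + 5)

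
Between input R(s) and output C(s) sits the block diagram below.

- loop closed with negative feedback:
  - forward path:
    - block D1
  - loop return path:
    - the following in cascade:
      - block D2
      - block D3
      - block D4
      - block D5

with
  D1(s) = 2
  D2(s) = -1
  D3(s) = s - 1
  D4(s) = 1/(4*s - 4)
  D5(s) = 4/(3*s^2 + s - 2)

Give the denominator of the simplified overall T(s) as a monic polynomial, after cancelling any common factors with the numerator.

1. combine D2, D3, D4, D5 in series: (-1)/(3*s^2 + s - 2)
2. apply the feedback formula to D1, (D2*D3*D4*D5): (6*s^2 + 2*s - 4)/(3*s^2 + s - 4)
Step 2 gives the fully reduced T(s), with no common factor left to cancel. The denominator's leading coefficient is 3, so divide each of its coefficients by 3 to get the monic form.

Final answer: s^2 + s/3 - 4/3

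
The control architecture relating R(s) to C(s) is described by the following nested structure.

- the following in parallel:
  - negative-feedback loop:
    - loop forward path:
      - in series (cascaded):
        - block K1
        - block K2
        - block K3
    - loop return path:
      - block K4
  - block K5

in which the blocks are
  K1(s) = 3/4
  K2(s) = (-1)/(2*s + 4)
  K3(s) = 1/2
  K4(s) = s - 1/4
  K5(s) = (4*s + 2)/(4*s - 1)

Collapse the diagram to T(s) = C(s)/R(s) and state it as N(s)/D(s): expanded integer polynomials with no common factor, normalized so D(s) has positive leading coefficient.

The answer is (208*s^2 + 580*s + 274)/(208*s^2 + 472*s - 131).

Reasoning:
[1] multiply K1, K2, K3 (series) gives (-3)/(16*s + 32)
[2] feedback reduction of (K1*K2*K3), K4 gives (-12)/(52*s + 131)
[3] combine [(K1*K2*K3)/(1+(K1*K2*K3)*K4)], K5 in parallel, which is the overall transfer function T(s) = C(s)/R(s) in lowest terms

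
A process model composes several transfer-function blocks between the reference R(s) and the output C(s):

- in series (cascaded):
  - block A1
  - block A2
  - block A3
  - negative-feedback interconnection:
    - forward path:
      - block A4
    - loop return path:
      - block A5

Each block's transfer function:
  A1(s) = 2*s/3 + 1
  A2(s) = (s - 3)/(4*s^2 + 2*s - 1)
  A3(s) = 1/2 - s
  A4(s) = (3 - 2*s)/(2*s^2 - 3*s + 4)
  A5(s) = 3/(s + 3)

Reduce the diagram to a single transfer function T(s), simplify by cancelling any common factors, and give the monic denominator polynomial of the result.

[1] close the feedback loop around A4, A5 = (-2*s^2 - 3*s + 9)/(2*s^3 + 3*s^2 - 11*s + 21)
[2] cascade A1, A2, A3, [A4/(1+A4*A5)] = (8*s^5 - 4*s^4 - 90*s^3 + 45*s^2 + 162*s - 81)/(48*s^5 + 96*s^4 - 240*s^3 + 354*s^2 + 318*s - 126)
Step 2 gives the fully reduced T(s), with no common factor left to cancel. The denominator's leading coefficient is 48, so divide each of its coefficients by 48 to get the monic form.

Therefore the answer is s^5 + 2*s^4 - 5*s^3 + 59*s^2/8 + 53*s/8 - 21/8.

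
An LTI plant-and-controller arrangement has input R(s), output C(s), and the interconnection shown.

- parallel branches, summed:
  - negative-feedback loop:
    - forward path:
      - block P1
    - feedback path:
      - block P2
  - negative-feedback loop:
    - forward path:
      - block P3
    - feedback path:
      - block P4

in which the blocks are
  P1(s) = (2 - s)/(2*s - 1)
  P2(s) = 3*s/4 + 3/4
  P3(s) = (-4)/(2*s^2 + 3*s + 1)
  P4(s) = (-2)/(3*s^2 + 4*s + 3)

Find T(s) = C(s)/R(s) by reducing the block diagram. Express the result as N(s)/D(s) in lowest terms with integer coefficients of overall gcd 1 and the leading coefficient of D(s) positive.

Step 1: reduce the feedback loop with forward P1 and return P2 = (4*s - 8)/(3*s^2 - 11*s - 2)
Step 2: apply the feedback formula to P3, P4 = (-12*s^2 - 16*s - 12)/(6*s^4 + 17*s^3 + 21*s^2 + 13*s + 11)
Step 3: sum the parallel branches [P1/(1+P1*P2)], [P3/(1+P3*P4)]; the result is T(s) itself (integer coefficients, no common factor, positive leading denominator coefficient)

Final answer: (24*s^5 - 16*s^4 + 32*s^3 + 48*s^2 + 104*s - 64)/(18*s^6 - 15*s^5 - 136*s^4 - 226*s^3 - 152*s^2 - 147*s - 22)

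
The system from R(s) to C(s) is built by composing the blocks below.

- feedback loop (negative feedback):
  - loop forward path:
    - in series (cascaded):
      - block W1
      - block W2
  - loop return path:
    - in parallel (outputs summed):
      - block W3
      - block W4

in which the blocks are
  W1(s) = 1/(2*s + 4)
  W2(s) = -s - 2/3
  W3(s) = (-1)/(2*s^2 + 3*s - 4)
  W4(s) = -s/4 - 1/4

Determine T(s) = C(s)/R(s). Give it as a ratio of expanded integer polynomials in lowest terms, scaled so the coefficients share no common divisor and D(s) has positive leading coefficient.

1. series reduction of W1, W2 gives (-3*s - 2)/(6*s + 12)
2. combine W3, W4 in parallel gives (-2*s^3 - 5*s^2 + s)/(8*s^2 + 12*s - 16)
3. apply the feedback formula to (W1*W2), (W3+W4), giving the overall T(s)

Answer: (-24*s^3 - 52*s^2 + 24*s + 32)/(6*s^4 + 67*s^3 + 175*s^2 + 46*s - 192)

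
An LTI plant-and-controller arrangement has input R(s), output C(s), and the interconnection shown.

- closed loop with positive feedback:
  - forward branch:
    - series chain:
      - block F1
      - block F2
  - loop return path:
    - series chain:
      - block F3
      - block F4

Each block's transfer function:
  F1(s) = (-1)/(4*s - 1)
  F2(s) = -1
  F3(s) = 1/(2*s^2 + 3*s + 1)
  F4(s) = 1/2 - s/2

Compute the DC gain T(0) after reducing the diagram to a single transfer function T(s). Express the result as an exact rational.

Reducing step by step:

Step 1 - reduce the series chain F1, F2 -> 1/(4*s - 1)
Step 2 - cascade F3, F4 -> (1 - s)/(4*s^2 + 6*s + 2)
Step 3 - close the feedback loop around (F1*F2), (F3*F4) -> (4*s^2 + 6*s + 2)/(16*s^3 + 20*s^2 + 3*s - 3)
Step 3 gives the overall T(s). Then T(0) = 2/(-3) = -2/3.

Answer: -2/3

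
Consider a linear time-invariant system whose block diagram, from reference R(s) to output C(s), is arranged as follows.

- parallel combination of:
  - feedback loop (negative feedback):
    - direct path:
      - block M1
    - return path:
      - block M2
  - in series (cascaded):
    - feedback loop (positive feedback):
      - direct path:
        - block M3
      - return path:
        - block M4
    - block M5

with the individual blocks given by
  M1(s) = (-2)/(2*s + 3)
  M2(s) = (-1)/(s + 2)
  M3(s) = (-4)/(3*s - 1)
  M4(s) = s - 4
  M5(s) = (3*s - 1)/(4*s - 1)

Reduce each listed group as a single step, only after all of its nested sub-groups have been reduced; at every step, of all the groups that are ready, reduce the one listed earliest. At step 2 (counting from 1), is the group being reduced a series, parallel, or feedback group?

Step 1 - apply the feedback formula to M1, M2
Step 2 - collapse the loop (M3 forward, M4 return)
Step 3 - reduce the series chain [M3/(1-M3*M4)], M5
Step 4 - parallel reduction of [M1/(1+M1*M2)], ([M3/(1-M3*M4)]*M5)
So the answer for step 2 is feedback.

Final answer: feedback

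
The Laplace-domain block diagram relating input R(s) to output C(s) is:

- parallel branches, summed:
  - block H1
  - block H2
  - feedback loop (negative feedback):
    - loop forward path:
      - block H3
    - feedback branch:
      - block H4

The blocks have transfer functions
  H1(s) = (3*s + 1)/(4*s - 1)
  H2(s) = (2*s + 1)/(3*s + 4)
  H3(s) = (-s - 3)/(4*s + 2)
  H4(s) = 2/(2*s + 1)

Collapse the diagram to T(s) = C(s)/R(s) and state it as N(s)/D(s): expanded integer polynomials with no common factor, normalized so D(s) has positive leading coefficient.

Answer: (112*s^4 + 128*s^3 - 61*s^2 - 61*s)/(96*s^4 + 176*s^3 - 2*s^2 - 76*s + 16)

Working:
Step 1 - close the feedback loop around H3, H4; result (-2*s^2 - 7*s - 3)/(8*s^2 + 6*s - 4)
Step 2 - reduce the parallel group H1, H2, [H3/(1+H3*H4)], giving the overall T(s)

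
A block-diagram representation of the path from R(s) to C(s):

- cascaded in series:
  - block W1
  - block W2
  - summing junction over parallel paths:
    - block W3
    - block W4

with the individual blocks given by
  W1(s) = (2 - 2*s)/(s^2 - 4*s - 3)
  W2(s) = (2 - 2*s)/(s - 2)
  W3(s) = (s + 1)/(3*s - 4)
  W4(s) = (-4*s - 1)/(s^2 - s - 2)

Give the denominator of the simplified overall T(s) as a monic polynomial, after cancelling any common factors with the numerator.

Answer: s^6 - 25*s^5/3 + 55*s^4/3 + s^3 - 100*s^2/3 + 28*s/3 + 16

Working:
Step 1: combine W3, W4 in parallel gives (s^3 - 12*s^2 + 10*s + 2)/(3*s^3 - 7*s^2 - 2*s + 8)
Step 2: series reduction of W1, W2, (W3+W4) gives (4*s^5 - 56*s^4 + 140*s^3 - 120*s^2 + 24*s + 8)/(3*s^6 - 25*s^5 + 55*s^4 + 3*s^3 - 100*s^2 + 28*s + 48)
The result of step 2 is T(s) in lowest terms. Its denominator has leading coefficient 3; dividing the denominator through by 3 makes it monic.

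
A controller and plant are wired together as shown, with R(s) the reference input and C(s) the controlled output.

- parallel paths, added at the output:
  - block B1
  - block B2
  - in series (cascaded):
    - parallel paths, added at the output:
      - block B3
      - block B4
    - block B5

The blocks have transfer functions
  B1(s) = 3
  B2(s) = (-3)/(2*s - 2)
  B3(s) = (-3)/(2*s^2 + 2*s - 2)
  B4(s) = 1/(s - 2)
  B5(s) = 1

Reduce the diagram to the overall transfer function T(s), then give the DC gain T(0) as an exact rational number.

First reduce the diagram to T(s).

Step 1 - reduce the parallel group B3, B4 gives (2*s^2 - s + 4)/(2*s^3 - 2*s^2 - 6*s + 4)
Step 2 - cascade (B3+B4), B5 gives (2*s^2 - s + 4)/(2*s^3 - 2*s^2 - 6*s + 4)
Step 3 - sum the parallel branches B1, B2, ((B3+B4)*B5) gives (6*s^4 - 13*s^3 - 12*s^2 + 44*s - 22)/(2*s^4 - 4*s^3 - 4*s^2 + 10*s - 4)
The step-3 result is T(s). Setting s = 0: T(0) = -22/(-4) = 11/2.

Answer: 11/2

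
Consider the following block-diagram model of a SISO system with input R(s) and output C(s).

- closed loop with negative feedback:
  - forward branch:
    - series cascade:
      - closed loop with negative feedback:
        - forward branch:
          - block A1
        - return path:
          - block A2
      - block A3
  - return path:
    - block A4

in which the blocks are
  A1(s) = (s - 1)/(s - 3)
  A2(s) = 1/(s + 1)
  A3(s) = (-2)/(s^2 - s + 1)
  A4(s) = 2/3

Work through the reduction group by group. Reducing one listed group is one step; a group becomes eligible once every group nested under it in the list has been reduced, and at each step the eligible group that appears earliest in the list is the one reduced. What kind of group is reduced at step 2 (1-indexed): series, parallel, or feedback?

The answer is series.

Reasoning:
[1] feedback reduction of A1, A2
[2] multiply [A1/(1+A1*A2)], A3 (series)
[3] apply the feedback formula to ([A1/(1+A1*A2)]*A3), A4
Step 2 collapses a series group.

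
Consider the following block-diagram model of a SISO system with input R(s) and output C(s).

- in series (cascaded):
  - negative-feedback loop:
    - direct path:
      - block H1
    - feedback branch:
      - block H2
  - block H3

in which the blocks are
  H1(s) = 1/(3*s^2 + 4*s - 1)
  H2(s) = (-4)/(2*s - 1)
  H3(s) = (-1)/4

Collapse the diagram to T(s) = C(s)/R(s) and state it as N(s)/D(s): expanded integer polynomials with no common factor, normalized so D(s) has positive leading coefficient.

Step 1 - reduce the feedback loop with forward H1 and return H2 gives (2*s - 1)/(6*s^3 + 5*s^2 - 6*s - 3)
Step 2 - series reduction of [H1/(1+H1*H2)], H3, giving the overall T(s)

Therefore the answer is (1 - 2*s)/(24*s^3 + 20*s^2 - 24*s - 12).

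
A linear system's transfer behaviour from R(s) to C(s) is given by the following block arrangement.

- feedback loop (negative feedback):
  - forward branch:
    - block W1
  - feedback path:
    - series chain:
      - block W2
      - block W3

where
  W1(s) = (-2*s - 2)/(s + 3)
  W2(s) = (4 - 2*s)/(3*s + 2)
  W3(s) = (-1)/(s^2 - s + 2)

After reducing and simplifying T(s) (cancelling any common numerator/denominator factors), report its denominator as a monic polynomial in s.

Step 1. reduce the series chain W2, W3; result (2*s - 4)/(3*s^3 - s^2 + 4*s + 4)
Step 2. reduce the feedback loop with forward W1 and return (W2*W3); result (-6*s^4 - 4*s^3 - 6*s^2 - 16*s - 8)/(3*s^4 + 8*s^3 - 3*s^2 + 20*s + 20)
The result of step 2 is T(s) in lowest terms. Its denominator has leading coefficient 3; dividing the denominator through by 3 makes it monic.

Therefore the answer is s^4 + 8*s^3/3 - s^2 + 20*s/3 + 20/3.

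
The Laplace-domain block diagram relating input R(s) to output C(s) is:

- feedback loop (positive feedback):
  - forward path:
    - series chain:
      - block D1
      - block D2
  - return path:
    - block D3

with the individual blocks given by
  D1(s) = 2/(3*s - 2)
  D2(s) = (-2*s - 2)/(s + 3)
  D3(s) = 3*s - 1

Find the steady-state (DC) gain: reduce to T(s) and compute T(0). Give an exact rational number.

1. reduce the series chain D1, D2 gives (-4*s - 4)/(3*s^2 + 7*s - 6)
2. close the feedback loop around (D1*D2), D3 gives (-4*s - 4)/(15*s^2 + 15*s - 10)
Evaluating the step-2 result (the overall T(s)) at s = 0 gives T(0) = -4/(-10) = 2/5.

Hence the answer: 2/5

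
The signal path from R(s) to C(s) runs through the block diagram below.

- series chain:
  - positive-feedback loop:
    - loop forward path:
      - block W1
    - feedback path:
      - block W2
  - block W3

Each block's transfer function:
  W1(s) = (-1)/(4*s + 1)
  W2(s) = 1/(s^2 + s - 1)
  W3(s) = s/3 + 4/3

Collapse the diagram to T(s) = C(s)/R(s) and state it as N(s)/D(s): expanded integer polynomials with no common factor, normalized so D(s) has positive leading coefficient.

Reducing step by step:

(1) collapse the loop (W1 forward, W2 return), giving (-s^2 - s + 1)/(4*s^3 + 5*s^2 - 3*s)
(2) reduce the series chain [W1/(1-W1*W2)], W3; the result is T(s) itself (integer coefficients, no common factor, positive leading denominator coefficient)

Answer: (-s^3 - 5*s^2 - 3*s + 4)/(12*s^3 + 15*s^2 - 9*s)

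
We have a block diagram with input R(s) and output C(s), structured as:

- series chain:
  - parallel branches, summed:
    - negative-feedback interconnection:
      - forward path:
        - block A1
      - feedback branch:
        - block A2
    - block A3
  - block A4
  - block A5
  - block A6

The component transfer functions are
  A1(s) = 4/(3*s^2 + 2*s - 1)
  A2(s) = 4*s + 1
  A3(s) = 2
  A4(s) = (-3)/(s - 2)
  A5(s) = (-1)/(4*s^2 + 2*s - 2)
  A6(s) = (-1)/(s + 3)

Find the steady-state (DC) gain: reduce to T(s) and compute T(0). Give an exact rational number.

[1] close the feedback loop around A1, A2; result 4/(3*s^2 + 18*s + 3)
[2] parallel reduction of [A1/(1+A1*A2)], A3; result (6*s^2 + 36*s + 10)/(3*s^2 + 18*s + 3)
[3] combine ([A1/(1+A1*A2)]+A3), A4, A5, A6 in series; result (-3*s^2 - 18*s - 5)/(2*s^6 + 15*s^5 + 8*s^4 - 76*s^3 - 48*s^2 + 29*s + 6)
The step-3 result is T(s). Setting s = 0: T(0) = -5/6.

Final answer: -5/6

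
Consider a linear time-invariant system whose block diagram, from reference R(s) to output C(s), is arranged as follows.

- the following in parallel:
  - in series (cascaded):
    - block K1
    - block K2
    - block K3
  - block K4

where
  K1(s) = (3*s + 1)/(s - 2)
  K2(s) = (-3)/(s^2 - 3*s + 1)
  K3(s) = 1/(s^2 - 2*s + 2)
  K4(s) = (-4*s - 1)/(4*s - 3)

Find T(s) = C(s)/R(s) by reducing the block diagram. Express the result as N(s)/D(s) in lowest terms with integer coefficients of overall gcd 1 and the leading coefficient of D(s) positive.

Step 1: cascade K1, K2, K3, giving (-9*s - 3)/(s^5 - 7*s^4 + 19*s^3 - 26*s^2 + 18*s - 4)
Step 2: reduce the parallel group (K1*K2*K3), K4, which is the overall transfer function T(s) = C(s)/R(s) in lowest terms

Answer: (-4*s^6 + 27*s^5 - 69*s^4 + 85*s^3 - 82*s^2 + 13*s + 13)/(4*s^6 - 31*s^5 + 97*s^4 - 161*s^3 + 150*s^2 - 70*s + 12)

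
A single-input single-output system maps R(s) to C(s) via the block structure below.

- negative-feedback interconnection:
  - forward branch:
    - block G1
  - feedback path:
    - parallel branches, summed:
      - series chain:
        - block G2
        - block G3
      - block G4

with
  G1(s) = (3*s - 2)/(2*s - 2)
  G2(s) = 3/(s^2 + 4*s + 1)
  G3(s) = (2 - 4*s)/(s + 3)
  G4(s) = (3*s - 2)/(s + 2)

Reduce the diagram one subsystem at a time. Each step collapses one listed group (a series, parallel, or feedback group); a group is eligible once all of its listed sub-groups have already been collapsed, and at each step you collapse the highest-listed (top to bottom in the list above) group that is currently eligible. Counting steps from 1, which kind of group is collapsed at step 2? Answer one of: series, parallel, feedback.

Step 1: cascade G2, G3
Step 2: add (G2*G3), G4 (parallel)
Step 3: feedback reduction of G1, ((G2*G3)+G4)
At step 2 the group reduced is parallel.

Therefore the answer is parallel.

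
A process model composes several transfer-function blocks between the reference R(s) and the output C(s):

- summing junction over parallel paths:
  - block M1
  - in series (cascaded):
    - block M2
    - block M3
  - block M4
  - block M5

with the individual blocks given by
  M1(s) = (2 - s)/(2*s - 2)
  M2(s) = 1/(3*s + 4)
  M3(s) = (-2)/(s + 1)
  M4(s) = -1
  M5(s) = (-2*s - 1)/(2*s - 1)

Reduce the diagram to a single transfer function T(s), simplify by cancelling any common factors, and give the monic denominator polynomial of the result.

First reduce the diagram to T(s).

(1) reduce the series chain M2, M3; result (-2)/(3*s^2 + 7*s + 4)
(2) sum the parallel branches M1, (M2*M3), M4, M5; result (-30*s^4 - 31*s^3 + 37*s^2 + 50*s - 12)/(12*s^4 + 10*s^3 - 20*s^2 - 10*s + 8)
The result of step 2 is T(s) in lowest terms. Its denominator has leading coefficient 12; dividing the denominator through by 12 makes it monic.

Answer: s^4 + 5*s^3/6 - 5*s^2/3 - 5*s/6 + 2/3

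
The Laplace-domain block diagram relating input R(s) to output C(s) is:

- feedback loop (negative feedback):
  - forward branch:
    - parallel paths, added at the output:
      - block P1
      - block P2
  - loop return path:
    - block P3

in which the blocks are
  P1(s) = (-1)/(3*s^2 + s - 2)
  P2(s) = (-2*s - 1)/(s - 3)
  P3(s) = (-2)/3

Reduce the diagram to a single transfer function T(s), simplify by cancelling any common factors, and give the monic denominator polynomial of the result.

[1] combine P1, P2 in parallel: (-6*s^3 - 5*s^2 + 2*s + 5)/(3*s^3 - 8*s^2 - 5*s + 6)
[2] feedback reduction of (P1+P2), P3: (-18*s^3 - 15*s^2 + 6*s + 15)/(21*s^3 - 14*s^2 - 19*s + 8)
T(s) is the step-2 result (common factors already cancelled). Leading coefficient of the denominator: 21. Divide through by 21 for the monic polynomial.

Hence the answer: s^3 - 2*s^2/3 - 19*s/21 + 8/21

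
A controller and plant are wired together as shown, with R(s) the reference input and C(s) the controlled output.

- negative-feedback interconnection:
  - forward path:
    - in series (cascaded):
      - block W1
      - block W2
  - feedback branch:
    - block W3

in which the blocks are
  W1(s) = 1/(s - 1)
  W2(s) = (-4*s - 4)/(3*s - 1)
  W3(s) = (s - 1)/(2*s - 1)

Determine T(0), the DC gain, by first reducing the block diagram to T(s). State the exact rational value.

Answer: 4/3

Working:
Step 1 - reduce the series chain W1, W2 -> (-4*s - 4)/(3*s^2 - 4*s + 1)
Step 2 - feedback reduction of (W1*W2), W3 -> (-8*s^2 - 4*s + 4)/(6*s^3 - 15*s^2 + 6*s + 3)
Step 2 gives the overall T(s). Then T(0) = 4/3.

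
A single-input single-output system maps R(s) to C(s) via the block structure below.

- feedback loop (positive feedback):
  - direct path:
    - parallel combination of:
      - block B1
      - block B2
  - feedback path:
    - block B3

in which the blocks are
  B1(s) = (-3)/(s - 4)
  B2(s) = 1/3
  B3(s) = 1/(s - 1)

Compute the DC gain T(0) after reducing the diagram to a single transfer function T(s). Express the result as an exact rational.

Reducing step by step:

Step 1: sum the parallel branches B1, B2 -> (s - 13)/(3*s - 12)
Step 2: apply the feedback formula to (B1+B2), B3 -> (s^2 - 14*s + 13)/(3*s^2 - 16*s + 25)
DC gain: substitute s = 0 into T(s) from step 2: T(0) = 13/25.

Answer: 13/25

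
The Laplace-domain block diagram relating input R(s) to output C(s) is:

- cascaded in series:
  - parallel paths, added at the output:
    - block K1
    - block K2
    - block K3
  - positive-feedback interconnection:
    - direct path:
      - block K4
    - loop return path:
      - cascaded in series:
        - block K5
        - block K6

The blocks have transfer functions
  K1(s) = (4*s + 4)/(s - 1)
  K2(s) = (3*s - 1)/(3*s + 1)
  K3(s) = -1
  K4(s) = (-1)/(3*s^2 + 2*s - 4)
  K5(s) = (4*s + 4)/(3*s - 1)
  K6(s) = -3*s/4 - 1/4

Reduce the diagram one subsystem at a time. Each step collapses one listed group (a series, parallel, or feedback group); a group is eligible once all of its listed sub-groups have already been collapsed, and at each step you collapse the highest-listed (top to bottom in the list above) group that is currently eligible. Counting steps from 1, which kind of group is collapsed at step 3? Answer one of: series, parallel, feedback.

Answer: feedback

Working:
(1) reduce the parallel group K1, K2, K3
(2) reduce the series chain K5, K6
(3) collapse the loop (K4 forward, (K5*K6) return)
(4) reduce the series chain (K1+K2+K3), [K4/(1-K4*(K5*K6))]
So the answer for step 3 is feedback.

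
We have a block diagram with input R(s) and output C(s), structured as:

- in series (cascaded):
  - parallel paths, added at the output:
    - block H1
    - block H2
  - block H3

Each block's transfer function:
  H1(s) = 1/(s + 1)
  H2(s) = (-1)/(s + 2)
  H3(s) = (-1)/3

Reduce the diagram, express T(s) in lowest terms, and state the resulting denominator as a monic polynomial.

1. parallel reduction of H1, H2 -> 1/(s^2 + 3*s + 2)
2. cascade (H1+H2), H3 -> (-1)/(3*s^2 + 9*s + 6)
No further cancellation is possible in the step-2 result, so that is T(s). Its denominator becomes monic after dividing by the leading coefficient 3.

Hence the answer: s^2 + 3*s + 2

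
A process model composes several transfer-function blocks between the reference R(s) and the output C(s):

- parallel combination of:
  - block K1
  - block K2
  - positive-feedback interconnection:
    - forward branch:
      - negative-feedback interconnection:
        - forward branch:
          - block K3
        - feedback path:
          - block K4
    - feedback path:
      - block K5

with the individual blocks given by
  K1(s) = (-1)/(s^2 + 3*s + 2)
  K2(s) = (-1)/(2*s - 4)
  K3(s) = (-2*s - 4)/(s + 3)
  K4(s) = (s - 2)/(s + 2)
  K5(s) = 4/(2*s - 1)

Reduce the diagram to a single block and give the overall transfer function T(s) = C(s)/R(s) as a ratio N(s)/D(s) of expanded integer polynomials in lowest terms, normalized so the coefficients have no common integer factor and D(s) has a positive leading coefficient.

Step 1 - feedback reduction of K3, K4 -> (2*s + 4)/(s - 7)
Step 2 - reduce the feedback loop with forward [K3/(1+K3*K4)] and return K5 -> (4*s^2 + 6*s - 4)/(2*s^2 - 23*s - 9)
Step 3 - sum the parallel branches K1, K2, [[K3/(1+K3*K4)]/(1-[K3/(1+K3*K4)]*K5)], giving the overall T(s)

Final answer: (8*s^5 + 18*s^4 - 15*s^3 + 40*s^2 - 17*s + 14)/(4*s^5 - 42*s^4 - 80*s^3 + 150*s^2 + 256*s + 72)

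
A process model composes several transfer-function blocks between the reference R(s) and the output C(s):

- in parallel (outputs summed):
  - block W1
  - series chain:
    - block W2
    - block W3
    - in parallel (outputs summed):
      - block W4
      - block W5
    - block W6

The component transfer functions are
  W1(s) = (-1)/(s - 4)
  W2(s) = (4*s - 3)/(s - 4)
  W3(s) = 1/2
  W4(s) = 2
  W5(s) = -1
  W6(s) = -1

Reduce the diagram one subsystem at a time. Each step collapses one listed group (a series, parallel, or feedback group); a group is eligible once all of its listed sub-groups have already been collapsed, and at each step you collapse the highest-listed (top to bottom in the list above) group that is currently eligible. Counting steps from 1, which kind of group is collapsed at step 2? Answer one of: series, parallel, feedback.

The answer is series.

Reasoning:
Step 1 - parallel reduction of W4, W5
Step 2 - cascade W2, W3, (W4+W5), W6
Step 3 - reduce the parallel group W1, (W2*W3*(W4+W5)*W6)
The group at step 2 is a series group.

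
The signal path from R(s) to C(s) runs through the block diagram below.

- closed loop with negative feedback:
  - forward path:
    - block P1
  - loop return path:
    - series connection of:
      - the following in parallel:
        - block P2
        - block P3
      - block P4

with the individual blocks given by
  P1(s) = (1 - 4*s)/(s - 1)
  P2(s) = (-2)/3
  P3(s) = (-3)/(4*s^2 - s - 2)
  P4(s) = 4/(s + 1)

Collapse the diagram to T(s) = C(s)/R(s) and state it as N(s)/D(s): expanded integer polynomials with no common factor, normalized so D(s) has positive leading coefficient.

1. combine P2, P3 in parallel; result (-8*s^2 + 2*s - 5)/(12*s^2 - 3*s - 6)
2. series reduction of (P2+P3), P4; result (-32*s^2 + 8*s - 20)/(12*s^3 + 9*s^2 - 9*s - 6)
3. close the feedback loop around P1, ((P2+P3)*P4): this yields T(s), and no further normalization is needed

Final answer: (-48*s^4 - 24*s^3 + 45*s^2 + 15*s - 6)/(12*s^4 + 125*s^3 - 82*s^2 + 91*s - 14)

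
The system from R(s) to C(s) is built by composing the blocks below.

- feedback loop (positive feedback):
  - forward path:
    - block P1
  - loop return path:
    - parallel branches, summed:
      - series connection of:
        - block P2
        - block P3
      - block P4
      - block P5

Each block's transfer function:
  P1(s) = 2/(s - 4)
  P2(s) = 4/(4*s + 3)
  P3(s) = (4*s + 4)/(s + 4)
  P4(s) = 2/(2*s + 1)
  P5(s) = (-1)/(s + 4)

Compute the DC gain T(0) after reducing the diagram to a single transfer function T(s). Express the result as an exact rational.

Reducing step by step:

Step 1 - multiply P2, P3 (series), giving (16*s + 16)/(4*s^2 + 19*s + 12)
Step 2 - parallel reduction of (P2*P3), P4, P5, giving (32*s^2 + 76*s + 37)/(8*s^3 + 42*s^2 + 43*s + 12)
Step 3 - collapse the loop (P1 forward, ((P2*P3)+P4+P5) return), giving (16*s^3 + 84*s^2 + 86*s + 24)/(8*s^4 + 10*s^3 - 189*s^2 - 312*s - 122)
Step 3 gives the overall T(s). Then T(0) = 24/(-122) = -12/61.

Answer: -12/61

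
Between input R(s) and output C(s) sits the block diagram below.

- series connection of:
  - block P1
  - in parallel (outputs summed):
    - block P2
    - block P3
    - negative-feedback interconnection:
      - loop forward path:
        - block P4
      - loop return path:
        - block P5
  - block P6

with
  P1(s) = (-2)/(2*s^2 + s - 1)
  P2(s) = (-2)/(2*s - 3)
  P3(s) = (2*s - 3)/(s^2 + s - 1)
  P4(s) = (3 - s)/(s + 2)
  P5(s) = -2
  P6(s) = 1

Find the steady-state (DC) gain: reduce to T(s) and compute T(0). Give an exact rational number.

(1) close the feedback loop around P4, P5: (3 - s)/(3*s - 4)
(2) parallel reduction of P2, P3, [P4/(1+P4*P5)]: (-2*s^4 + 13*s^3 - 48*s^2 + 71*s - 35)/(6*s^4 - 11*s^3 - 11*s^2 + 29*s - 12)
(3) cascade P1, (P2+P3+[P4/(1+P4*P5)]), P6: (4*s^4 - 26*s^3 + 96*s^2 - 142*s + 70)/(12*s^6 - 16*s^5 - 39*s^4 + 58*s^3 + 16*s^2 - 41*s + 12)
DC gain: substitute s = 0 into T(s) from step 3: T(0) = 70/12 = 35/6.

Hence the answer: 35/6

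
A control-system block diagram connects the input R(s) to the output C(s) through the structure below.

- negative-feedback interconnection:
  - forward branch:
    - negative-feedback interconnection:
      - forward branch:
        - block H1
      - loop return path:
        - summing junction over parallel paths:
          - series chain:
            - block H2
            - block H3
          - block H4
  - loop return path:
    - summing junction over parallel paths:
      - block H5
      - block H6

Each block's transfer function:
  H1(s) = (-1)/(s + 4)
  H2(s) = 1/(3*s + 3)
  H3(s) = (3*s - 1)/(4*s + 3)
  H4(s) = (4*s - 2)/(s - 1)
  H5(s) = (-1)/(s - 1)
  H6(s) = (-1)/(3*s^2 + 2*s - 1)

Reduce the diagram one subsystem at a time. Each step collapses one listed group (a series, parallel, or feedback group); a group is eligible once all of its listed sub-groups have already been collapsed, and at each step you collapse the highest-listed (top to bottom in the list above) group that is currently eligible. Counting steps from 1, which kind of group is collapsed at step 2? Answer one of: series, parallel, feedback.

Step 1 - series reduction of H2, H3
Step 2 - parallel reduction of (H2*H3), H4
Step 3 - collapse the loop (H1 forward, ((H2*H3)+H4) return)
Step 4 - combine H5, H6 in parallel
Step 5 - close the feedback loop around [H1/(1+H1*((H2*H3)+H4))], (H5+H6)
The group at step 2 is a parallel group.

Therefore the answer is parallel.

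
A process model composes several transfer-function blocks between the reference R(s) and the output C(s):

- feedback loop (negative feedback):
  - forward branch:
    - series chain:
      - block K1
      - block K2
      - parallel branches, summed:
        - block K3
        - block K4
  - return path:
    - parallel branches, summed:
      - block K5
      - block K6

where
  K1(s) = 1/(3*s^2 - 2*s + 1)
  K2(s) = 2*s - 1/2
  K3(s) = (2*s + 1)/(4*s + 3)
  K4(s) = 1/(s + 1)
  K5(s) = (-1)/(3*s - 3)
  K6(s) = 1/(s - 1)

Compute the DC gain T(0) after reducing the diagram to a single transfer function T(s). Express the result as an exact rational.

(1) combine K3, K4 in parallel: (2*s^2 + 7*s + 4)/(4*s^2 + 7*s + 3)
(2) series reduction of K1, K2, (K3+K4): (8*s^3 + 26*s^2 + 9*s - 4)/(24*s^4 + 26*s^3 - 2*s^2 + 2*s + 6)
(3) sum the parallel branches K5, K6: 2/(3*s - 3)
(4) feedback reduction of (K1*K2*(K3+K4)), (K5+K6): (24*s^4 + 54*s^3 - 51*s^2 - 39*s + 12)/(72*s^5 + 6*s^4 - 68*s^3 + 64*s^2 + 30*s - 26)
Step 4 gives the overall T(s). Then T(0) = 12/(-26) = -6/13.

Therefore the answer is -6/13.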